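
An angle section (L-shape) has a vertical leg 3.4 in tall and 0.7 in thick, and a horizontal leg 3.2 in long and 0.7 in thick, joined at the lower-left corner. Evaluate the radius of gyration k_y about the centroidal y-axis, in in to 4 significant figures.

k_y ≈ 0.9324 in

Break the section into simple shapes (no overlaps), measuring from the bottom-left corner of the bounding box.
Vertical leg: 0.7 × 3.4, A = 2.38 in², x = 0.35 in, Ī = 0.0971833 in⁴.
Horizontal leg (remainder): 2.5 × 0.7, A = 1.75 in², x = 1.95 in, Ī = 0.911458 in⁴.
Centroid: x̄ = ΣA·x / ΣA = 1.02797 in.
Transfer each piece to the centroidal y-axis using Ī + A·d² with d = x − 1.02797:
  vertical leg: d = -0.677966 in → contributes +1.19112 in⁴
  horizontal leg (remainder): d = 0.922034 in → contributes +2.39921 in⁴
Total I = 3.59034 in⁴.
Radius of gyration: k = √(I/A) = √(3.59034 / 4.13) = 0.932379 in.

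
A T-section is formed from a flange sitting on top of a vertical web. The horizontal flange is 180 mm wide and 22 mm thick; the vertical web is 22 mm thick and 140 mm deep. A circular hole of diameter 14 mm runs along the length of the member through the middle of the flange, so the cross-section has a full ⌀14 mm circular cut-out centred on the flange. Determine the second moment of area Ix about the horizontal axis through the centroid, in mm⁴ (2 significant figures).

Treat the section as a set of non-overlapping primitives; coordinates are from the bounding-box lower-left.
Flange: 180 × 22, A = 3 960 mm², y = 151 mm, Ī = 159 720 mm⁴.
Web: 22 × 140, A = 3 080 mm², y = 70 mm, Ī = 5 030 667 mm⁴.
Hole (subtracted): ⌀14, A = 153.9 mm², y = 151 mm, Ī = 1 886 mm⁴.
Centroid: ȳ = ΣA·y / ΣA = 114.8 mm.
Transfer each piece to the horizontal axis through the centroid using Ī + A·d² with d = y − 114.8:
  flange: d = 36.23 mm → contributes +5 357 583 mm⁴
  web: d = -44.77 mm → contributes +11 204 155 mm⁴
  hole: d = 36.23 mm → contributes −203 944 mm⁴
Total I = 16 357 794 mm⁴.

Ix ≈ 1.6 × 10⁷ mm⁴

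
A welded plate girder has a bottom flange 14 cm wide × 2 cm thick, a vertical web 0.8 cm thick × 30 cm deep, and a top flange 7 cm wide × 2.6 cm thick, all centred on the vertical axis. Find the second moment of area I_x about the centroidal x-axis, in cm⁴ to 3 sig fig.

I_x ≈ 1.35 × 10⁴ cm⁴

Decompose the section into non-overlapping parts with the origin at the bottom-left of its bounding rectangle.
Bottom plate: 14 × 2, A = 28 cm², y = 1 cm, Ī = 9.3333 cm⁴.
Web plate: 0.8 × 30, A = 24 cm², y = 17 cm, Ī = 1 800 cm⁴.
Top plate: 7 × 2.6, A = 18.2 cm², y = 33.3 cm, Ī = 10.253 cm⁴.
Centroid: ȳ = ΣA·y / ΣA = 14.844 cm.
Transfer each piece to the centroidal x-axis using Ī + A·d² with d = y − 14.844:
  bottom plate: d = -13.844 cm → contributes +5375.8 cm⁴
  web plate: d = 2.1558 cm → contributes +1911.5 cm⁴
  top plate: d = 18.456 cm → contributes +6209.5 cm⁴
Total I = 13 497 cm⁴.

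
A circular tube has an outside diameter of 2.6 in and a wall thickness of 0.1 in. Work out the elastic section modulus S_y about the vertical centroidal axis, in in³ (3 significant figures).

Decompose the section into non-overlapping parts with the origin at the bottom-left of its bounding rectangle.
Outer circle: ⌀2.6, A = 5.3093 in², x = 1.3 in, Ī = 2.2432 in⁴.
Bore (subtracted): ⌀2.4, A = 4.5239 in², x = 1.3 in, Ī = 1.6286 in⁴.
By symmetry the centroid is at mid-width, x̄ = 1.3 in.
All pieces are centred on the vertical centroidal axis, so I = ΣĪ (holes subtracted) = 0.61457 in⁴.
Extreme fibre distance c = 1.3 in; S = I/c = 0.47275 in³.

S_y ≈ 0.473 in³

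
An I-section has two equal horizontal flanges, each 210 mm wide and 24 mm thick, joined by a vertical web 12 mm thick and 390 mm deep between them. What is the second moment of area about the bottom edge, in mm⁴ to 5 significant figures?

I_base ≈ 1.1996 × 10⁹ mm⁴

Treat the section as a set of non-overlapping primitives; coordinates are from the bounding-box lower-left.
Bottom flange: 210 × 24, A = 5 040 mm², y = 12 mm, Ī = 241 920 mm⁴.
Web: 12 × 390, A = 4 680 mm², y = 219 mm, Ī = 59 319 000 mm⁴.
Top flange: 210 × 24, A = 5 040 mm², y = 426 mm, Ī = 241 920 mm⁴.
Transfer each piece to the bottom edge using Ī + A·d² with d = y − 0:
  bottom flange: d = 12 mm → contributes +967 680 mm⁴
  web: d = 219 mm → contributes +283 776 480 mm⁴
  top flange: d = 426 mm → contributes +914 880 960 mm⁴
Total I = 1 199 625 120 mm⁴.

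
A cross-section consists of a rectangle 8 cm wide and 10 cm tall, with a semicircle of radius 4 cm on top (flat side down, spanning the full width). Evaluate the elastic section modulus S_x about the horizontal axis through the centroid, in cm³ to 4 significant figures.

S_x ≈ 209.9 cm³

Break the section into simple shapes (no overlaps), measuring from the bottom-left corner of the bounding box.
Rectangular body: 8 × 10, A = 80 cm², y = 5 cm, Ī = 666.667 cm⁴.
Semicircular cap: semicircle r = 4, A = 25.1327 cm², y = 11.6977 cm, Ī = 28.0978 cm⁴.
Centroid: ȳ = ΣA·y / ΣA = 6.60112 cm.
Transfer each piece to the horizontal axis through the centroid using Ī + A·d² with d = y − 6.60112:
  rectangular body: d = -1.60112 cm → contributes +871.754 cm⁴
  semicircular cap: d = 5.09653 cm → contributes +680.911 cm⁴
Total I = 1552.67 cm⁴.
Extreme fibre distance c = 7.39888 cm; S = I/c = 209.851 cm³.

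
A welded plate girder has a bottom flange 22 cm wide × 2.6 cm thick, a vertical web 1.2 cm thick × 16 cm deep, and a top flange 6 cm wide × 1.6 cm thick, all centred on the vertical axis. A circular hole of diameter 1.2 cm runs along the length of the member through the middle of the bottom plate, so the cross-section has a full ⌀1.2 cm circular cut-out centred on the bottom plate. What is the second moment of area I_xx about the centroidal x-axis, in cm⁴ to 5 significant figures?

I_xx ≈ 3786.8 cm⁴

Decompose the section into non-overlapping parts with the origin at the bottom-left of its bounding rectangle.
Bottom plate: 22 × 2.6, A = 57.2 cm², y = 1.3 cm, Ī = 32.22267 cm⁴.
Web plate: 1.2 × 16, A = 19.2 cm², y = 10.6 cm, Ī = 409.6 cm⁴.
Top plate: 6 × 1.6, A = 9.6 cm², y = 19.4 cm, Ī = 2.048 cm⁴.
Hole (subtracted): ⌀1.2, A = 1.130973 cm², y = 1.3 cm, Ī = 0.1017876 cm⁴.
Centroid: ȳ = ΣA·y / ΣA = 5.451338 cm.
Transfer each piece to the centroidal x-axis using Ī + A·d² with d = y − 5.451338:
  bottom plate: d = -4.151338 cm → contributes +1017.985 cm⁴
  web plate: d = 5.148662 cm → contributes +918.5675 cm⁴
  top plate: d = 13.94866 cm → contributes +1869.874 cm⁴
  hole: d = -4.151338 cm → contributes −19.59254 cm⁴
Total I = 3786.834 cm⁴.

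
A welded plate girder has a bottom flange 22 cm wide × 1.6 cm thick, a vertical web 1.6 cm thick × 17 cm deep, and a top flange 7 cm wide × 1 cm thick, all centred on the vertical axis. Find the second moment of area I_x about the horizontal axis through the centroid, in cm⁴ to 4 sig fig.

I_x ≈ 3268 cm⁴

Decompose the section into non-overlapping parts with the origin at the bottom-left of its bounding rectangle.
Bottom plate: 22 × 1.6, A = 35.2 cm², y = 0.8 cm, Ī = 7.50933 cm⁴.
Web plate: 1.6 × 17, A = 27.2 cm², y = 10.1 cm, Ī = 655.067 cm⁴.
Top plate: 7 × 1, A = 7 cm², y = 19.1 cm, Ī = 0.583333 cm⁴.
Centroid: ȳ = ΣA·y / ΣA = 6.29078 cm.
Transfer each piece to the horizontal axis through the centroid using Ī + A·d² with d = y − 6.29078:
  bottom plate: d = -5.49078 cm → contributes +1068.74 cm⁴
  web plate: d = 3.80922 cm → contributes +1049.74 cm⁴
  top plate: d = 12.8092 cm → contributes +1149.12 cm⁴
Total I = 3267.6 cm⁴.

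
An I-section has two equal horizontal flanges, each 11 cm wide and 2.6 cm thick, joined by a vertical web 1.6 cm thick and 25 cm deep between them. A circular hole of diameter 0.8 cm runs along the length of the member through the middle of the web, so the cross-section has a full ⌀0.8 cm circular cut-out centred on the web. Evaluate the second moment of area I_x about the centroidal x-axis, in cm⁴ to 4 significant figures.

Break the section into simple shapes (no overlaps), measuring from the bottom-left corner of the bounding box.
Bottom flange: 11 × 2.6, A = 28.6 cm², y = 1.3 cm, Ī = 16.1113 cm⁴.
Web: 1.6 × 25, A = 40 cm², y = 15.1 cm, Ī = 2083.33 cm⁴.
Top flange: 11 × 2.6, A = 28.6 cm², y = 28.9 cm, Ī = 16.1113 cm⁴.
Hole (subtracted): ⌀0.8, A = 0.502655 cm², y = 15.1 cm, Ī = 0.0201062 cm⁴.
By symmetry the centroid is at mid-height, ȳ = 15.1 cm.
Transfer each piece to the centroidal x-axis using Ī + A·d² with d = y − 15.1:
  bottom flange: d = -13.8 cm → contributes +5462.7 cm⁴
  web: d = 0 cm → contributes +2083.33 cm⁴
  top flange: d = 13.8 cm → contributes +5462.7 cm⁴
  hole: d = 0 cm → contributes −0.0201062 cm⁴
Total I = 13008.7 cm⁴.

I_x ≈ 1.301 × 10⁴ cm⁴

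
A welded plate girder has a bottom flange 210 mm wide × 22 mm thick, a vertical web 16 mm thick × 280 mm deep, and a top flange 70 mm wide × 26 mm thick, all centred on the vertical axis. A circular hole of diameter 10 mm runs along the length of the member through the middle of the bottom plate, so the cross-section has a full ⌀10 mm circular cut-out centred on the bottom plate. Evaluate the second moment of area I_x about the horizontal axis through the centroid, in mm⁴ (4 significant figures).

Break the section into simple shapes (no overlaps), measuring from the bottom-left corner of the bounding box.
Bottom plate: 210 × 22, A = 4 620 mm², y = 11 mm, Ī = 186 340 mm⁴.
Web plate: 16 × 280, A = 4 480 mm², y = 162 mm, Ī = 29 269 333 mm⁴.
Top plate: 70 × 26, A = 1 820 mm², y = 315 mm, Ī = 102 527 mm⁴.
Hole (subtracted): ⌀10, A = 78.5398 mm², y = 11 mm, Ī = 490.874 mm⁴.
Centroid: ȳ = ΣA·y / ΣA = 124.431 mm.
Transfer each piece to the horizontal axis through the centroid using Ī + A·d² with d = y − 124.431:
  bottom plate: d = -113.431 mm → contributes +59 630 219 mm⁴
  web plate: d = 37.5688 mm → contributes +35 592 466 mm⁴
  top plate: d = 190.569 mm → contributes +66 198 487 mm⁴
  hole: d = -113.431 mm → contributes −1 011 034 mm⁴
Total I = 160 410 138 mm⁴.

I_x ≈ 1.604 × 10⁸ mm⁴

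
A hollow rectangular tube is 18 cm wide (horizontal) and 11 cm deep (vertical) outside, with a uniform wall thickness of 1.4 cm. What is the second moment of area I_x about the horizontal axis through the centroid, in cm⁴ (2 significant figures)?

Decompose the section into non-overlapping parts with the origin at the bottom-left of its bounding rectangle.
Outer rectangle: 18 × 11, A = 198 cm², y = 5.5 cm, Ī = 1 997 cm⁴.
Inner void (subtracted): 15.2 × 8.2, A = 124.6 cm², y = 5.5 cm, Ī = 698.4 cm⁴.
By symmetry the centroid is at mid-height, ȳ = 5.5 cm.
All pieces are centred on the horizontal axis through the centroid, so I = ΣĪ (holes subtracted) = 1 298 cm⁴.

I_x ≈ 1300 cm⁴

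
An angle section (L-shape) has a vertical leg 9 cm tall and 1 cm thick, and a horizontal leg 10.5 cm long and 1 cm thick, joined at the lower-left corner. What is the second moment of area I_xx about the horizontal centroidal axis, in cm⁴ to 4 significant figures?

Split into non-overlapping primitives; take the origin at the lower-left of the bounding box.
Vertical leg: 1 × 9, A = 9 cm², y = 4.5 cm, Ī = 60.75 cm⁴.
Horizontal leg (remainder): 9.5 × 1, A = 9.5 cm², y = 0.5 cm, Ī = 0.791667 cm⁴.
Centroid: ȳ = ΣA·y / ΣA = 2.44595 cm.
Transfer each piece to the horizontal centroidal axis using Ī + A·d² with d = y − 2.44595:
  vertical leg: d = 2.05405 cm → contributes +98.7222 cm⁴
  horizontal leg (remainder): d = -1.94595 cm → contributes +36.7654 cm⁴
Total I = 135.488 cm⁴.

I_xx ≈ 135.5 cm⁴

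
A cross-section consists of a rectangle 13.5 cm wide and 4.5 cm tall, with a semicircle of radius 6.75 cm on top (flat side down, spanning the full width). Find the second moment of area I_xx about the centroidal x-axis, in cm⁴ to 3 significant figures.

I_xx ≈ 1190 cm⁴

Decompose the section into non-overlapping parts with the origin at the bottom-left of its bounding rectangle.
Rectangular body: 13.5 × 4.5, A = 60.75 cm², y = 2.25 cm, Ī = 102.52 cm⁴.
Semicircular cap: semicircle r = 6.75, A = 71.569 cm², y = 7.3648 cm, Ī = 227.85 cm⁴.
Centroid: ȳ = ΣA·y / ΣA = 5.0165 cm.
Transfer each piece to the centroidal x-axis using Ī + A·d² with d = y − 5.0165:
  rectangular body: d = -2.7665 cm → contributes +567.47 cm⁴
  semicircular cap: d = 2.3483 cm → contributes +622.51 cm⁴
Total I = 1 190 cm⁴.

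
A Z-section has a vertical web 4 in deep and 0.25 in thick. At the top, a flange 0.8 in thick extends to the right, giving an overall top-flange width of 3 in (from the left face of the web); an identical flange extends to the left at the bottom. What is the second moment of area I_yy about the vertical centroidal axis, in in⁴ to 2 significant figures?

Treat the section as a set of non-overlapping primitives; coordinates are from the bounding-box lower-left.
Web: 0.25 × 4, A = 1 in², x = 2.875 in, Ī = 0.005208 in⁴.
Top flange (beyond web): 2.75 × 0.8, A = 2.2 in², x = 4.375 in, Ī = 1.386 in⁴.
Bottom flange (beyond web): 2.75 × 0.8, A = 2.2 in², x = 1.375 in, Ī = 1.386 in⁴.
Centroid: x̄ = ΣA·x / ΣA = 2.875 in.
Transfer each piece to the vertical centroidal axis using Ī + A·d² with d = x − 2.875:
  web: d = 0 in → contributes +0.005208 in⁴
  top flange (beyond web): d = 1.5 in → contributes +6.336 in⁴
  bottom flange (beyond web): d = -1.5 in → contributes +6.336 in⁴
Total I = 12.68 in⁴.

I_yy ≈ 13 in⁴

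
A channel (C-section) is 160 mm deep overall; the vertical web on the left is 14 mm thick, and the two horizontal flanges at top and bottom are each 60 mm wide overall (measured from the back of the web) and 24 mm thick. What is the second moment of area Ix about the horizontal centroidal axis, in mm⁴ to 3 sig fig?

Decompose the section into non-overlapping parts with the origin at the bottom-left of its bounding rectangle.
Web: 14 × 160, A = 2 240 mm², y = 80 mm, Ī = 4 778 667 mm⁴.
Top flange (beyond web): 46 × 24, A = 1 104 mm², y = 148 mm, Ī = 52 992 mm⁴.
Bottom flange (beyond web): 46 × 24, A = 1 104 mm², y = 12 mm, Ī = 52 992 mm⁴.
By symmetry the centroid is at mid-height, ȳ = 80 mm.
Transfer each piece to the horizontal centroidal axis using Ī + A·d² with d = y − 80:
  web: d = 0 mm → contributes +4 778 667 mm⁴
  top flange (beyond web): d = 68 mm → contributes +5 157 888 mm⁴
  bottom flange (beyond web): d = -68 mm → contributes +5 157 888 mm⁴
Total I = 15 094 443 mm⁴.

Ix ≈ 1.51 × 10⁷ mm⁴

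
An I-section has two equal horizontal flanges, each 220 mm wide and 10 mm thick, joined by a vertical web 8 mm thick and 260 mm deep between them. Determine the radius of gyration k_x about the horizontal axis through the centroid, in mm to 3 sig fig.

Split into non-overlapping primitives; take the origin at the lower-left of the bounding box.
Bottom flange: 220 × 10, A = 2 200 mm², y = 5 mm, Ī = 18 333 mm⁴.
Web: 8 × 260, A = 2 080 mm², y = 140 mm, Ī = 11 717 333 mm⁴.
Top flange: 220 × 10, A = 2 200 mm², y = 275 mm, Ī = 18 333 mm⁴.
By symmetry the centroid is at mid-height, ȳ = 140 mm.
Transfer each piece to the horizontal axis through the centroid using Ī + A·d² with d = y − 140:
  bottom flange: d = -135 mm → contributes +40 113 333 mm⁴
  web: d = 0 mm → contributes +11 717 333 mm⁴
  top flange: d = 135 mm → contributes +40 113 333 mm⁴
Total I = 91 944 000 mm⁴.
Radius of gyration: k = √(I/A) = √(91 944 000 / 6 480) = 119.12 mm.

k_x ≈ 119 mm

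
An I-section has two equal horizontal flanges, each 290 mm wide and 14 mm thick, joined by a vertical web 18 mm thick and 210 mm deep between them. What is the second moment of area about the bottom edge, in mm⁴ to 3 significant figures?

I_base ≈ 2.84 × 10⁸ mm⁴

Break the section into simple shapes (no overlaps), measuring from the bottom-left corner of the bounding box.
Bottom flange: 290 × 14, A = 4 060 mm², y = 7 mm, Ī = 66 313 mm⁴.
Web: 18 × 210, A = 3 780 mm², y = 119 mm, Ī = 13 891 500 mm⁴.
Top flange: 290 × 14, A = 4 060 mm², y = 231 mm, Ī = 66 313 mm⁴.
Transfer each piece to the bottom edge using Ī + A·d² with d = y − 0:
  bottom flange: d = 7 mm → contributes +265 253 mm⁴
  web: d = 119 mm → contributes +67 420 080 mm⁴
  top flange: d = 231 mm → contributes +216 711 973 mm⁴
Total I = 284 397 307 mm⁴.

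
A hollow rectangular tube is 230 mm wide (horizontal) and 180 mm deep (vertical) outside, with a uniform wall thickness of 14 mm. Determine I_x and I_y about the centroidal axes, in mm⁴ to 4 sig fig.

Treat the section as a set of non-overlapping primitives; coordinates are from the bounding-box lower-left.
Outer rectangle: 230 × 180, A = 41 400 mm², y = 90 mm, Ī = 111 780 000 mm⁴.
Inner void (subtracted): 202 × 152, A = 30 704 mm², y = 90 mm, Ī = 59 115 435 mm⁴.
By symmetry the centroid is at mid-height, ȳ = 90 mm.
All pieces are centred on the centroidal x-axis, so I = ΣĪ (holes subtracted) = 52 664 565 mm⁴.
Repeating about the centroidal y-axis gives I_y = 78 101 165 mm⁴.

I_x ≈ 5.266 × 10⁷ mm⁴, I_y ≈ 7.810 × 10⁷ mm⁴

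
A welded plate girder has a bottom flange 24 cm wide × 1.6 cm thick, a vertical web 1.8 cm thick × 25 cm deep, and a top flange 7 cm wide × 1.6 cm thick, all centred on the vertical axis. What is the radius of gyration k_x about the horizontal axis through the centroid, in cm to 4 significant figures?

k_x ≈ 10.15 cm

Decompose the section into non-overlapping parts with the origin at the bottom-left of its bounding rectangle.
Bottom plate: 24 × 1.6, A = 38.4 cm², y = 0.8 cm, Ī = 8.192 cm⁴.
Web plate: 1.8 × 25, A = 45 cm², y = 14.1 cm, Ī = 2343.75 cm⁴.
Top plate: 7 × 1.6, A = 11.2 cm², y = 27.4 cm, Ī = 2.38933 cm⁴.
Centroid: ȳ = ΣA·y / ΣA = 10.2759 cm.
Transfer each piece to the horizontal axis through the centroid using Ī + A·d² with d = y − 10.2759:
  bottom plate: d = -9.4759 cm → contributes +3456.23 cm⁴
  web plate: d = 3.8241 cm → contributes +3001.82 cm⁴
  top plate: d = 17.1241 cm → contributes +3286.62 cm⁴
Total I = 9744.67 cm⁴.
Radius of gyration: k = √(I/A) = √(9744.67 / 94.6) = 10.1493 cm.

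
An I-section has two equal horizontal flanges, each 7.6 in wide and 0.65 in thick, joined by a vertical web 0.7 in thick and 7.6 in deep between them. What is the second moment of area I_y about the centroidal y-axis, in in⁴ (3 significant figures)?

I_y ≈ 47.8 in⁴

Treat the section as a set of non-overlapping primitives; coordinates are from the bounding-box lower-left.
Bottom flange: 7.6 × 0.65, A = 4.94 in², x = 3.8 in, Ī = 23.778 in⁴.
Web: 0.7 × 7.6, A = 5.32 in², x = 3.8 in, Ī = 0.21723 in⁴.
Top flange: 7.6 × 0.65, A = 4.94 in², x = 3.8 in, Ī = 23.778 in⁴.
By symmetry the centroid is at mid-width, x̄ = 3.8 in.
All pieces are centred on the centroidal y-axis, so I = ΣĪ = 47.773 in⁴.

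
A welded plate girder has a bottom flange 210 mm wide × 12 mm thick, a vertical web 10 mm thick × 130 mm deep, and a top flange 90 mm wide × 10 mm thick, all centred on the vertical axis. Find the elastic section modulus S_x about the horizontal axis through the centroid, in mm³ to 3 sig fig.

S_x ≈ 1.62 × 10⁵ mm³

Treat the section as a set of non-overlapping primitives; coordinates are from the bounding-box lower-left.
Bottom plate: 210 × 12, A = 2 520 mm², y = 6 mm, Ī = 30 240 mm⁴.
Web plate: 10 × 130, A = 1 300 mm², y = 77 mm, Ī = 1 830 833 mm⁴.
Top plate: 90 × 10, A = 900 mm², y = 147 mm, Ī = 7 500 mm⁴.
Centroid: ȳ = ΣA·y / ΣA = 52.441 mm.
Transfer each piece to the horizontal axis through the centroid using Ī + A·d² with d = y − 52.441:
  bottom plate: d = -46.441 mm → contributes +5 465 216 mm⁴
  web plate: d = 24.559 mm → contributes +2 614 942 mm⁴
  top plate: d = 94.559 mm → contributes +8 054 819 mm⁴
Total I = 16 134 977 mm⁴.
Extreme fibre distance c = 99.559 mm; S = I/c = 162 064 mm³.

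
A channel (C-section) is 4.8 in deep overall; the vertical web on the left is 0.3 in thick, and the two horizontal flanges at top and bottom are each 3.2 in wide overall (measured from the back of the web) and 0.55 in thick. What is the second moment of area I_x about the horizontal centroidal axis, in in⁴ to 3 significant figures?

I_x ≈ 17.3 in⁴

Break the section into simple shapes (no overlaps), measuring from the bottom-left corner of the bounding box.
Web: 0.3 × 4.8, A = 1.44 in², y = 2.4 in, Ī = 2.7648 in⁴.
Top flange (beyond web): 2.9 × 0.55, A = 1.595 in², y = 4.525 in, Ī = 0.040207 in⁴.
Bottom flange (beyond web): 2.9 × 0.55, A = 1.595 in², y = 0.275 in, Ī = 0.040207 in⁴.
By symmetry the centroid is at mid-height, ȳ = 2.4 in.
Transfer each piece to the horizontal centroidal axis using Ī + A·d² with d = y − 2.4:
  web: d = 0 in → contributes +2.7648 in⁴
  top flange (beyond web): d = 2.125 in → contributes +7.2426 in⁴
  bottom flange (beyond web): d = -2.125 in → contributes +7.2426 in⁴
Total I = 17.25 in⁴.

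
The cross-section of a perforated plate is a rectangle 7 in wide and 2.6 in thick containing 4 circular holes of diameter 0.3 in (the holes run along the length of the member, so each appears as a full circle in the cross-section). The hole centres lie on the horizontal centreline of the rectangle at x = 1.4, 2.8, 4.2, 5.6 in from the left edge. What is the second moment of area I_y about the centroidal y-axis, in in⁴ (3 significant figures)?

I_y ≈ 73.6 in⁴

Treat the section as a set of non-overlapping primitives; coordinates are from the bounding-box lower-left.
Plate: 7 × 2.6, A = 18.2 in², x = 3.5 in, Ī = 74.317 in⁴.
Hole 1 (subtracted): ⌀0.3, A = 0.070686 in², x = 1.4 in, Ī = 0.00039761 in⁴.
Hole 2 (subtracted): ⌀0.3, A = 0.070686 in², x = 2.8 in, Ī = 0.00039761 in⁴.
Hole 3 (subtracted): ⌀0.3, A = 0.070686 in², x = 4.2 in, Ī = 0.00039761 in⁴.
Hole 4 (subtracted): ⌀0.3, A = 0.070686 in², x = 5.6 in, Ī = 0.00039761 in⁴.
By symmetry the centroid is at mid-width, x̄ = 3.5 in.
Transfer each piece to the centroidal y-axis using Ī + A·d² with d = x − 3.5:
  plate: d = 0 in → contributes +74.317 in⁴
  hole 1: d = -2.1 in → contributes −0.31212 in⁴
  hole 2: d = -0.7 in → contributes −0.035034 in⁴
  hole 3: d = 0.7 in → contributes −0.035034 in⁴
  hole 4: d = 2.1 in → contributes −0.31212 in⁴
Total I = 73.622 in⁴.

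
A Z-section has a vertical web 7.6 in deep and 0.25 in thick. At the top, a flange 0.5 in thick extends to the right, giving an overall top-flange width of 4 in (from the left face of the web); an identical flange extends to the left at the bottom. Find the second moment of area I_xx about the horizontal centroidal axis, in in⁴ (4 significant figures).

I_xx ≈ 56.48 in⁴

Treat the section as a set of non-overlapping primitives; coordinates are from the bounding-box lower-left.
Web: 0.25 × 7.6, A = 1.9 in², y = 3.8 in, Ī = 9.14533 in⁴.
Top flange (beyond web): 3.75 × 0.5, A = 1.875 in², y = 7.35 in, Ī = 0.0390625 in⁴.
Bottom flange (beyond web): 3.75 × 0.5, A = 1.875 in², y = 0.25 in, Ī = 0.0390625 in⁴.
Centroid: ȳ = ΣA·y / ΣA = 3.8 in.
Transfer each piece to the horizontal centroidal axis using Ī + A·d² with d = y − 3.8:
  web: d = 0 in → contributes +9.14533 in⁴
  top flange (beyond web): d = 3.55 in → contributes +23.6688 in⁴
  bottom flange (beyond web): d = -3.55 in → contributes +23.6688 in⁴
Total I = 56.4828 in⁴.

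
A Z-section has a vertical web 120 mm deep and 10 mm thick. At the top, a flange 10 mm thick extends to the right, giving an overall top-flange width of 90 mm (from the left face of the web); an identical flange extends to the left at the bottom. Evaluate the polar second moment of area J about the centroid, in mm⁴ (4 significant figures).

J ≈ 1.040 × 10⁷ mm⁴

Decompose the section into non-overlapping parts with the origin at the bottom-left of its bounding rectangle.
Web: 10 × 120, A = 1 200 mm², y = 60 mm, Ī = 1 440 000 mm⁴.
Top flange (beyond web): 80 × 10, A = 800 mm², y = 115 mm, Ī = 6666.67 mm⁴.
Bottom flange (beyond web): 80 × 10, A = 800 mm², y = 5 mm, Ī = 6666.67 mm⁴.
Centroid: ȳ = ΣA·y / ΣA = 60 mm.
Transfer each piece to the centroidal x-axis using Ī + A·d² with d = y − 60:
  web: d = 0 mm → contributes +1 440 000 mm⁴
  top flange (beyond web): d = 55 mm → contributes +2 426 667 mm⁴
  bottom flange (beyond web): d = -55 mm → contributes +2 426 667 mm⁴
Total I = 6 293 333 mm⁴.
For the y-axis: x̄ = 85 mm.
Repeating about the centroidal y-axis gives I_y = 4 103 333 mm⁴.
Polar second moment: J = I_x + I_y = 10 396 667 mm⁴.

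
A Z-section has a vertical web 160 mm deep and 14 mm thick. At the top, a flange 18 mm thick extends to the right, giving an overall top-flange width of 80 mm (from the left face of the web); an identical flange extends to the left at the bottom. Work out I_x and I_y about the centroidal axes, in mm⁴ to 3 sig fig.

Split into non-overlapping primitives; take the origin at the lower-left of the bounding box.
Web: 14 × 160, A = 2 240 mm², y = 80 mm, Ī = 4 778 667 mm⁴.
Top flange (beyond web): 66 × 18, A = 1 188 mm², y = 151 mm, Ī = 32 076 mm⁴.
Bottom flange (beyond web): 66 × 18, A = 1 188 mm², y = 9 mm, Ī = 32 076 mm⁴.
Centroid: ȳ = ΣA·y / ΣA = 80 mm.
Transfer each piece to the centroidal x-axis using Ī + A·d² with d = y − 80:
  web: d = 0 mm → contributes +4 778 667 mm⁴
  top flange (beyond web): d = 71 mm → contributes +6 020 784 mm⁴
  bottom flange (beyond web): d = -71 mm → contributes +6 020 784 mm⁴
Total I = 16 820 235 mm⁴.
For the y-axis: x̄ = 73 mm.
Repeating about the centroidal y-axis gives I_y = 4 700 675 mm⁴.

I_x ≈ 1.68 × 10⁷ mm⁴, I_y ≈ 4.70 × 10⁶ mm⁴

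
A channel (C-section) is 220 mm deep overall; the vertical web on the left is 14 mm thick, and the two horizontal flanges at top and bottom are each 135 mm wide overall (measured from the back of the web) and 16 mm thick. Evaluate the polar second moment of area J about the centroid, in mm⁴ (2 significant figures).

J ≈ 6.5 × 10⁷ mm⁴

Break the section into simple shapes (no overlaps), measuring from the bottom-left corner of the bounding box.
Web: 14 × 220, A = 3 080 mm², y = 110 mm, Ī = 12 422 667 mm⁴.
Top flange (beyond web): 121 × 16, A = 1 936 mm², y = 212 mm, Ī = 41 301 mm⁴.
Bottom flange (beyond web): 121 × 16, A = 1 936 mm², y = 8 mm, Ī = 41 301 mm⁴.
By symmetry the centroid is at mid-height, ȳ = 110 mm.
Transfer each piece to the centroidal x-axis using Ī + A·d² with d = y − 110:
  web: d = 0 mm → contributes +12 422 667 mm⁴
  top flange (beyond web): d = 102 mm → contributes +20 183 445 mm⁴
  bottom flange (beyond web): d = -102 mm → contributes +20 183 445 mm⁴
Total I = 52 789 557 mm⁴.
For the y-axis: x̄ = 44.59 mm.
Repeating about the centroidal y-axis gives I_y = 12 590 457 mm⁴.
Polar second moment: J = I_x + I_y = 65 380 014 mm⁴.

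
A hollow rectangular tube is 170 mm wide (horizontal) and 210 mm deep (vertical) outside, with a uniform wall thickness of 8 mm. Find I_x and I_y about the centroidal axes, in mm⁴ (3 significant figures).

Treat the section as a set of non-overlapping primitives; coordinates are from the bounding-box lower-left.
Outer rectangle: 170 × 210, A = 35 700 mm², y = 105 mm, Ī = 131 197 500 mm⁴.
Inner void (subtracted): 154 × 194, A = 29 876 mm², y = 105 mm, Ī = 93 701 095 mm⁴.
By symmetry the centroid is at mid-height, ȳ = 105 mm.
All pieces are centred on the centroidal x-axis, so I = ΣĪ (holes subtracted) = 37 496 405 mm⁴.
Repeating about the centroidal y-axis gives I_y = 26 932 565 mm⁴.

I_x ≈ 3.75 × 10⁷ mm⁴, I_y ≈ 2.69 × 10⁷ mm⁴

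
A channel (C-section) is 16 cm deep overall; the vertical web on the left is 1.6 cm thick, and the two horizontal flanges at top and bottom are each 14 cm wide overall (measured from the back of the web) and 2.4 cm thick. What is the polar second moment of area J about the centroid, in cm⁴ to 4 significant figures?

Split into non-overlapping primitives; take the origin at the lower-left of the bounding box.
Web: 1.6 × 16, A = 25.6 cm², y = 8 cm, Ī = 546.133 cm⁴.
Top flange (beyond web): 12.4 × 2.4, A = 29.76 cm², y = 14.8 cm, Ī = 14.2848 cm⁴.
Bottom flange (beyond web): 12.4 × 2.4, A = 29.76 cm², y = 1.2 cm, Ī = 14.2848 cm⁴.
By symmetry the centroid is at mid-height, ȳ = 8 cm.
Transfer each piece to the centroidal x-axis using Ī + A·d² with d = y − 8:
  web: d = 0 cm → contributes +546.133 cm⁴
  top flange (beyond web): d = 6.8 cm → contributes +1390.39 cm⁴
  bottom flange (beyond web): d = -6.8 cm → contributes +1390.39 cm⁴
Total I = 3326.91 cm⁴.
For the y-axis: x̄ = 5.69474 cm.
Repeating about the centroidal y-axis gives I_y = 1645.25 cm⁴.
Polar second moment: J = I_x + I_y = 4972.16 cm⁴.

J ≈ 4972 cm⁴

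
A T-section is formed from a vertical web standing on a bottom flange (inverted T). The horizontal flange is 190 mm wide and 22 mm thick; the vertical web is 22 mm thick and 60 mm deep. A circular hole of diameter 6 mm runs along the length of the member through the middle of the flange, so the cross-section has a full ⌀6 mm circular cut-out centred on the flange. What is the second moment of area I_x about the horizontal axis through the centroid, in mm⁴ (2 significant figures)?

Split into non-overlapping primitives; take the origin at the lower-left of the bounding box.
Flange: 190 × 22, A = 4 180 mm², y = 11 mm, Ī = 168 593 mm⁴.
Web: 22 × 60, A = 1 320 mm², y = 52 mm, Ī = 396 000 mm⁴.
Hole (subtracted): ⌀6, A = 28.27 mm², y = 11 mm, Ī = 63.62 mm⁴.
Centroid: ȳ = ΣA·y / ΣA = 20.89 mm.
Transfer each piece to the horizontal axis through the centroid using Ī + A·d² with d = y − 20.89:
  flange: d = -9.891 mm → contributes +577 518 mm⁴
  web: d = 31.11 mm → contributes +1 673 469 mm⁴
  hole: d = -9.891 mm → contributes −2 830 mm⁴
Total I = 2 248 157 mm⁴.

I_x ≈ 2.2 × 10⁶ mm⁴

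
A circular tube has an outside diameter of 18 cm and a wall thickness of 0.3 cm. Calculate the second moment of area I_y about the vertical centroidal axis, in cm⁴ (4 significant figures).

Split into non-overlapping primitives; take the origin at the lower-left of the bounding box.
Outer circle: ⌀18, A = 254.469 cm², x = 9 cm, Ī = 5 153 cm⁴.
Bore (subtracted): ⌀17.4, A = 237.787 cm², x = 9 cm, Ī = 4499.53 cm⁴.
By symmetry the centroid is at mid-width, x̄ = 9 cm.
All pieces are centred on the vertical centroidal axis, so I = ΣĪ (holes subtracted) = 653.47 cm⁴.

I_y ≈ 653.5 cm⁴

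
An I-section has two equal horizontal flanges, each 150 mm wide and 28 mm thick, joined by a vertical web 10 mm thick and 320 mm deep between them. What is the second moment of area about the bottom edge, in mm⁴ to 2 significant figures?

Decompose the section into non-overlapping parts with the origin at the bottom-left of its bounding rectangle.
Bottom flange: 150 × 28, A = 4 200 mm², y = 14 mm, Ī = 274 400 mm⁴.
Web: 10 × 320, A = 3 200 mm², y = 188 mm, Ī = 27 306 667 mm⁴.
Top flange: 150 × 28, A = 4 200 mm², y = 362 mm, Ī = 274 400 mm⁴.
Transfer each piece to a horizontal axis along the bottom face using Ī + A·d² with d = y − 0:
  bottom flange: d = 14 mm → contributes +1 097 600 mm⁴
  web: d = 188 mm → contributes +140 407 467 mm⁴
  top flange: d = 362 mm → contributes +550 659 200 mm⁴
Total I = 692 164 267 mm⁴.

I_base ≈ 6.9 × 10⁸ mm⁴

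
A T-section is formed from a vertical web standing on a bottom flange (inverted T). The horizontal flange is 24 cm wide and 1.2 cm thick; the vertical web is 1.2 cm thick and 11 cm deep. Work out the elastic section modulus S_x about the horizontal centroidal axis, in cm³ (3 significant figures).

Break the section into simple shapes (no overlaps), measuring from the bottom-left corner of the bounding box.
Flange: 24 × 1.2, A = 28.8 cm², y = 0.6 cm, Ī = 3.456 cm⁴.
Web: 1.2 × 11, A = 13.2 cm², y = 6.7 cm, Ī = 133.1 cm⁴.
Centroid: ȳ = ΣA·y / ΣA = 2.5171 cm.
Transfer each piece to the horizontal centroidal axis using Ī + A·d² with d = y − 2.5171:
  flange: d = -1.9171 cm → contributes +109.31 cm⁴
  web: d = 4.1829 cm → contributes +364.05 cm⁴
Total I = 473.36 cm⁴.
Extreme fibre distance c = 9.6829 cm; S = I/c = 48.886 cm³.

S_x ≈ 48.9 cm³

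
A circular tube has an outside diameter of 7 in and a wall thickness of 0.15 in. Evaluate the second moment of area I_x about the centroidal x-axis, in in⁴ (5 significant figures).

Treat the section as a set of non-overlapping primitives; coordinates are from the bounding-box lower-left.
Outer circle: ⌀7, A = 38.48451 in², y = 3.5 in, Ī = 117.8588 in⁴.
Bore (subtracted): ⌀6.7, A = 35.25652 in², y = 3.5 in, Ī = 98.91658 in⁴.
By symmetry the centroid is at mid-height, ȳ = 3.5 in.
All pieces are centred on the centroidal x-axis, so I = ΣĪ (holes subtracted) = 18.94223 in⁴.

I_x ≈ 18.942 in⁴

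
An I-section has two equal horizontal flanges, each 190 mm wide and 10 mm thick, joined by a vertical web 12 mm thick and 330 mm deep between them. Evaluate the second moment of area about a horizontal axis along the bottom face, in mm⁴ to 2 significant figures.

Break the section into simple shapes (no overlaps), measuring from the bottom-left corner of the bounding box.
Bottom flange: 190 × 10, A = 1 900 mm², y = 5 mm, Ī = 15 833 mm⁴.
Web: 12 × 330, A = 3 960 mm², y = 175 mm, Ī = 35 937 000 mm⁴.
Top flange: 190 × 10, A = 1 900 mm², y = 345 mm, Ī = 15 833 mm⁴.
Transfer each piece to the base of the section using Ī + A·d² with d = y − 0:
  bottom flange: d = 5 mm → contributes +63 333 mm⁴
  web: d = 175 mm → contributes +157 212 000 mm⁴
  top flange: d = 345 mm → contributes +226 163 333 mm⁴
Total I = 383 438 667 mm⁴.

I_base ≈ 3.8 × 10⁸ mm⁴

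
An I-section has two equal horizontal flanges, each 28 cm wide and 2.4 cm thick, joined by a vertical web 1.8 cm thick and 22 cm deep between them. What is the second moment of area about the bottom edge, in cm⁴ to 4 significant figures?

I_base ≈ 5.291 × 10⁴ cm⁴

Treat the section as a set of non-overlapping primitives; coordinates are from the bounding-box lower-left.
Bottom flange: 28 × 2.4, A = 67.2 cm², y = 1.2 cm, Ī = 32.256 cm⁴.
Web: 1.8 × 22, A = 39.6 cm², y = 13.4 cm, Ī = 1597.2 cm⁴.
Top flange: 28 × 2.4, A = 67.2 cm², y = 25.6 cm, Ī = 32.256 cm⁴.
Transfer each piece to the base of the section using Ī + A·d² with d = y − 0:
  bottom flange: d = 1.2 cm → contributes +129.024 cm⁴
  web: d = 13.4 cm → contributes +8707.78 cm⁴
  top flange: d = 25.6 cm → contributes +44072.4 cm⁴
Total I = 52909.2 cm⁴.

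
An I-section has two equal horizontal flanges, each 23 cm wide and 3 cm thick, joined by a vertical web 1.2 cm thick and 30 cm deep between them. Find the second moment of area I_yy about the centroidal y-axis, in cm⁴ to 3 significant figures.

Break the section into simple shapes (no overlaps), measuring from the bottom-left corner of the bounding box.
Bottom flange: 23 × 3, A = 69 cm², x = 11.5 cm, Ī = 3041.8 cm⁴.
Web: 1.2 × 30, A = 36 cm², x = 11.5 cm, Ī = 4.32 cm⁴.
Top flange: 23 × 3, A = 69 cm², x = 11.5 cm, Ī = 3041.8 cm⁴.
By symmetry the centroid is at mid-width, x̄ = 11.5 cm.
All pieces are centred on the centroidal y-axis, so I = ΣĪ = 6087.8 cm⁴.

I_yy ≈ 6090 cm⁴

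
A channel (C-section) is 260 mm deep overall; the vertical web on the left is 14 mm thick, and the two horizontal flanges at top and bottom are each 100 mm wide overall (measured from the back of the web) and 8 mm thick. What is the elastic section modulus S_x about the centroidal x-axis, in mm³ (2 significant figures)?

Decompose the section into non-overlapping parts with the origin at the bottom-left of its bounding rectangle.
Web: 14 × 260, A = 3 640 mm², y = 130 mm, Ī = 20 505 333 mm⁴.
Top flange (beyond web): 86 × 8, A = 688 mm², y = 256 mm, Ī = 3 669 mm⁴.
Bottom flange (beyond web): 86 × 8, A = 688 mm², y = 4 mm, Ī = 3 669 mm⁴.
By symmetry the centroid is at mid-height, ȳ = 130 mm.
Transfer each piece to the centroidal x-axis using Ī + A·d² with d = y − 130:
  web: d = 0 mm → contributes +20 505 333 mm⁴
  top flange (beyond web): d = 126 mm → contributes +10 926 357 mm⁴
  bottom flange (beyond web): d = -126 mm → contributes +10 926 357 mm⁴
Total I = 42 358 048 mm⁴.
Extreme fibre distance c = 130 mm; S = I/c = 325 831 mm³.

S_x ≈ 3.3 × 10⁵ mm³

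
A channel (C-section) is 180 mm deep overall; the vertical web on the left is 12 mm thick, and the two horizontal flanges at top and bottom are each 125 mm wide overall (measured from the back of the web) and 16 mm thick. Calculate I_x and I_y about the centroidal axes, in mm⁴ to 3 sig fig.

Split into non-overlapping primitives; take the origin at the lower-left of the bounding box.
Web: 12 × 180, A = 2 160 mm², y = 90 mm, Ī = 5 832 000 mm⁴.
Top flange (beyond web): 113 × 16, A = 1 808 mm², y = 172 mm, Ī = 38 571 mm⁴.
Bottom flange (beyond web): 113 × 16, A = 1 808 mm², y = 8 mm, Ī = 38 571 mm⁴.
By symmetry the centroid is at mid-height, ȳ = 90 mm.
Transfer each piece to the centroidal x-axis using Ī + A·d² with d = y − 90:
  web: d = 0 mm → contributes +5 832 000 mm⁴
  top flange (beyond web): d = 82 mm → contributes +12 195 563 mm⁴
  bottom flange (beyond web): d = -82 mm → contributes +12 195 563 mm⁴
Total I = 30 223 125 mm⁴.
For the y-axis: x̄ = 45.127 mm.
Repeating about the centroidal y-axis gives I_y = 9 155 848 mm⁴.

I_x ≈ 3.02 × 10⁷ mm⁴, I_y ≈ 9.16 × 10⁶ mm⁴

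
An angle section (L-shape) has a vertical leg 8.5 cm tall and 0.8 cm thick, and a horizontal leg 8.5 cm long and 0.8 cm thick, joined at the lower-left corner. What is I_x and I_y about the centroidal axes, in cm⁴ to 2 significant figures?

Split into non-overlapping primitives; take the origin at the lower-left of the bounding box.
Vertical leg: 0.8 × 8.5, A = 6.8 cm², y = 4.25 cm, Ī = 40.94 cm⁴.
Horizontal leg (remainder): 7.7 × 0.8, A = 6.16 cm², y = 0.4 cm, Ī = 0.3285 cm⁴.
Centroid: ȳ = ΣA·y / ΣA = 2.42 cm.
Transfer each piece to the centroidal x-axis using Ī + A·d² with d = y − 2.42:
  vertical leg: d = 1.83 cm → contributes +63.71 cm⁴
  horizontal leg (remainder): d = -2.02 cm → contributes +25.47 cm⁴
Total I = 89.18 cm⁴.
For the y-axis: x̄ = 2.42 cm.
Repeating about the centroidal y-axis gives I_y = 89.18 cm⁴.

I_x ≈ 89 cm⁴, I_y ≈ 89 cm⁴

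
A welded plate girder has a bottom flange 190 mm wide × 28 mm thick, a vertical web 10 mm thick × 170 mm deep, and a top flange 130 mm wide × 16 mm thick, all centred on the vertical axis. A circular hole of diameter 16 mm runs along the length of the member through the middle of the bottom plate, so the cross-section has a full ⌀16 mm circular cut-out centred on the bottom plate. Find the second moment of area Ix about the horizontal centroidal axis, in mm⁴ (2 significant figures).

Ix ≈ 6.2 × 10⁷ mm⁴

Decompose the section into non-overlapping parts with the origin at the bottom-left of its bounding rectangle.
Bottom plate: 190 × 28, A = 5 320 mm², y = 14 mm, Ī = 347 573 mm⁴.
Web plate: 10 × 170, A = 1 700 mm², y = 113 mm, Ī = 4 094 167 mm⁴.
Top plate: 130 × 16, A = 2 080 mm², y = 206 mm, Ī = 44 373 mm⁴.
Hole (subtracted): ⌀16, A = 201.1 mm², y = 14 mm, Ī = 3 217 mm⁴.
Centroid: ȳ = ΣA·y / ΣA = 77.79 mm.
Transfer each piece to the horizontal centroidal axis using Ī + A·d² with d = y − 77.79:
  bottom plate: d = -63.79 mm → contributes +21 995 278 mm⁴
  web plate: d = 35.21 mm → contributes +6 201 775 mm⁴
  top plate: d = 128.2 mm → contributes +34 235 201 mm⁴
  hole: d = -63.79 mm → contributes −821 362 mm⁴
Total I = 61 610 893 mm⁴.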